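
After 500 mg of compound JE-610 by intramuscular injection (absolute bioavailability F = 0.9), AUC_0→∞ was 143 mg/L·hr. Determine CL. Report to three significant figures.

CL = F × Dose / AUC_0→∞
   = 0.9 × 500 / 143 = 3.14685 L/hr

CL = 3.15 L/hr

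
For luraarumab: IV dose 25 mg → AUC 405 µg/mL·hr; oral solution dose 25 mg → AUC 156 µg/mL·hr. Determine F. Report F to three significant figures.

F = 0.385

F = (AUC_ev / D_ev) / (AUC_iv / D_iv)
  = (156/25) / (405/25)
  = 6.24 / 16.2 = 0.3852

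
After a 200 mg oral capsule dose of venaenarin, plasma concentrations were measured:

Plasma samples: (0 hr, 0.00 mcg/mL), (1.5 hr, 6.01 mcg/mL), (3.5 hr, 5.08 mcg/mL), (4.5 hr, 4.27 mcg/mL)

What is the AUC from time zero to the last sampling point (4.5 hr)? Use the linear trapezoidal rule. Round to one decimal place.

Trapezoidal AUC_0→4.5:
  [0→1.5]: (0.00+6.01)/2 × 1.5 = 4.5075
  [1.5→3.5]: (6.01+5.08)/2 × 2 = 11.09
  [3.5→4.5]: (5.08+4.27)/2 × 1 = 4.675
  Sum = 20.2725 mcg/mL·hr

AUC = 20.3 mcg/mL·hr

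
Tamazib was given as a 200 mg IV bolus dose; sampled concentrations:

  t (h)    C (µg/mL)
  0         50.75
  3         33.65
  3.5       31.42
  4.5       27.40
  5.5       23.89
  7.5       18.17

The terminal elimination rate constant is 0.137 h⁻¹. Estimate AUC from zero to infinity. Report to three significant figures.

AUC = 373 µg/mL·h

Trapezoidal AUC_0→7.5:
  [0→3]: (50.75+33.65)/2 × 3 = 126.6
  [3→3.5]: (33.65+31.42)/2 × 0.5 = 16.2675
  [3.5→4.5]: (31.42+27.40)/2 × 1 = 29.41
  [4.5→5.5]: (27.40+23.89)/2 × 1 = 25.645
  [5.5→7.5]: (23.89+18.17)/2 × 2 = 42.06
  Sum = 239.9825 µg/mL·h
Extrapolated tail: C_last / k_e = 18.17 / 0.137 = 132.628
AUC_0→∞ = 239.9825 + 132.628 = 372.6105 µg/mL·h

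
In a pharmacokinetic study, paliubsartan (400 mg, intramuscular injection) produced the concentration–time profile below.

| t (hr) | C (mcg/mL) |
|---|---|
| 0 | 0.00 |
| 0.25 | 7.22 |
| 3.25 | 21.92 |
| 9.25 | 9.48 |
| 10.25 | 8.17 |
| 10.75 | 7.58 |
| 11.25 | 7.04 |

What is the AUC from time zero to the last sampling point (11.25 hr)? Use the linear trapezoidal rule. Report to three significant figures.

AUC = 155 mcg/mL·hr

Trapezoidal AUC_0→11.25:
  [0→0.25]: (0.00+7.22)/2 × 0.25 = 0.9025
  [0.25→3.25]: (7.22+21.92)/2 × 3 = 43.71
  [3.25→9.25]: (21.92+9.48)/2 × 6 = 94.2
  [9.25→10.25]: (9.48+8.17)/2 × 1 = 8.825
  [10.25→10.75]: (8.17+7.58)/2 × 0.5 = 3.9375
  [10.75→11.25]: (7.58+7.04)/2 × 0.5 = 3.655
  Sum = 155.23 mcg/mL·hr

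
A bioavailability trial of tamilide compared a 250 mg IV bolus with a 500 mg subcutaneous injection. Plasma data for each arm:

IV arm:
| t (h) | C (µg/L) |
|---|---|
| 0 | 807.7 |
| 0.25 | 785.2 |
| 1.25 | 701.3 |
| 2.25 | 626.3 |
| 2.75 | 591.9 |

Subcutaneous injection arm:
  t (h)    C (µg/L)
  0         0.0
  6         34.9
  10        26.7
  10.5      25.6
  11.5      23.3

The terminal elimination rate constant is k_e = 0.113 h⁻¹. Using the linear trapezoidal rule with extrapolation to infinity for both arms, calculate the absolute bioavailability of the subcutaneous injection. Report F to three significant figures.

F = 0.0330

Trapezoidal AUC_0→2.75 (IV):
  [0→0.25]: (807.7+785.2)/2 × 0.25 = 199.1125
  [0.25→1.25]: (785.2+701.3)/2 × 1 = 743.25
  [1.25→2.25]: (701.3+626.3)/2 × 1 = 663.8
  [2.25→2.75]: (626.3+591.9)/2 × 0.5 = 304.55
  Sum = 1910.7125 µg/L·h
IV tail: 591.9/0.113 = 5238.053; AUC_iv,0→∞ = 1910.7125 + 5238.053 = 7148.7655 µg/L·h
Trapezoidal AUC_0→11.5 (subcutaneous injection):
  [0→6]: (0.0+34.9)/2 × 6 = 104.7
  [6→10]: (34.9+26.7)/2 × 4 = 123.2
  [10→10.5]: (26.7+25.6)/2 × 0.5 = 13.075
  [10.5→11.5]: (25.6+23.3)/2 × 1 = 24.45
  Sum = 265.425 µg/L·h
subcutaneous injection tail: 23.3/0.113 = 206.195; AUC_ev,0→∞ = 265.425 + 206.195 = 471.62 µg/L·h
F = (AUC_ev/D_ev)/(AUC_iv/D_iv) = (471.62/500)/(7148.7655/250) = 0.94324/28.595062 = 0.0330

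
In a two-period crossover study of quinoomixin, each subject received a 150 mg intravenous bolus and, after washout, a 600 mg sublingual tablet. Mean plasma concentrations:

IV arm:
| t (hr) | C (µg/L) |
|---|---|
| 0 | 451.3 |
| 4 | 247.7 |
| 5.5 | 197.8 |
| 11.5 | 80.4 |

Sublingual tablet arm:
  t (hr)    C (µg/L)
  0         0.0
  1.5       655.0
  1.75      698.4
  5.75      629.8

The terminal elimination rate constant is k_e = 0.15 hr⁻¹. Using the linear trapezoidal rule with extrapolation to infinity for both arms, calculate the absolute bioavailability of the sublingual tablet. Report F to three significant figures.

F = 0.606

Trapezoidal AUC_0→11.5 (IV):
  [0→4]: (451.3+247.7)/2 × 4 = 1398.0
  [4→5.5]: (247.7+197.8)/2 × 1.5 = 334.125
  [5.5→11.5]: (197.8+80.4)/2 × 6 = 834.6
  Sum = 2566.725 µg/L·hr
IV tail: 80.4/0.15 = 536.000; AUC_iv,0→∞ = 2566.725 + 536.000 = 3102.725 µg/L·hr
Trapezoidal AUC_0→5.75 (sublingual tablet):
  [0→1.5]: (0.0+655.0)/2 × 1.5 = 491.25
  [1.5→1.75]: (655.0+698.4)/2 × 0.25 = 169.175
  [1.75→5.75]: (698.4+629.8)/2 × 4 = 2656.4
  Sum = 3316.825 µg/L·hr
sublingual tablet tail: 629.8/0.15 = 4198.667; AUC_ev,0→∞ = 3316.825 + 4198.667 = 7515.492 µg/L·hr
F = (AUC_ev/D_ev)/(AUC_iv/D_iv) = (7515.492/600)/(3102.725/150) = 12.52582/20.6848 = 0.6056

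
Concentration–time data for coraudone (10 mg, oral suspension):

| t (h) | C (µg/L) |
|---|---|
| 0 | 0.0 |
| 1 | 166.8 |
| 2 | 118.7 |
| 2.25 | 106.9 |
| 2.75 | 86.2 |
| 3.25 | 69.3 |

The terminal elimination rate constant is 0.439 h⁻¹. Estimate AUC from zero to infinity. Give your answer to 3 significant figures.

AUC = 499 µg/L·h

Trapezoidal AUC_0→3.25:
  [0→1]: (0.0+166.8)/2 × 1 = 83.4
  [1→2]: (166.8+118.7)/2 × 1 = 142.75
  [2→2.25]: (118.7+106.9)/2 × 0.25 = 28.2
  [2.25→2.75]: (106.9+86.2)/2 × 0.5 = 48.275
  [2.75→3.25]: (86.2+69.3)/2 × 0.5 = 38.875
  Sum = 341.5 µg/L·h
Extrapolated tail: C_last / k_e = 69.3 / 0.439 = 157.859
AUC_0→∞ = 341.5 + 157.859 = 499.359 µg/L·h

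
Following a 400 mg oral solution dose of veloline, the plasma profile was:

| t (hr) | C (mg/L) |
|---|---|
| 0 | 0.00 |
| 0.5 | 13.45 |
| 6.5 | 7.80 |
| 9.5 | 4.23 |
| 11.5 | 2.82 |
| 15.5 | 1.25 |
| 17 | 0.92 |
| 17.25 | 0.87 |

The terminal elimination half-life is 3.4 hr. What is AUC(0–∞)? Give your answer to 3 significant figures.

Trapezoidal AUC_0→17.25:
  [0→0.5]: (0.00+13.45)/2 × 0.5 = 3.3625
  [0.5→6.5]: (13.45+7.80)/2 × 6 = 63.75
  [6.5→9.5]: (7.80+4.23)/2 × 3 = 18.045
  [9.5→11.5]: (4.23+2.82)/2 × 2 = 7.05
  [11.5→15.5]: (2.82+1.25)/2 × 4 = 8.14
  [15.5→17]: (1.25+0.92)/2 × 1.5 = 1.6275
  [17→17.25]: (0.92+0.87)/2 × 0.25 = 0.22375
  Sum = 102.19875 mg/L·hr
k_e = ln2 / t½ = 0.693147 / 3.4 = 0.2039 hr^-1
Extrapolated tail: C_last / k_e = 0.87 / 0.2039 = 4.267
AUC_0→∞ = 102.19875 + 4.267 = 106.46575 mg/L·hr

AUC = 106 mg/L·hr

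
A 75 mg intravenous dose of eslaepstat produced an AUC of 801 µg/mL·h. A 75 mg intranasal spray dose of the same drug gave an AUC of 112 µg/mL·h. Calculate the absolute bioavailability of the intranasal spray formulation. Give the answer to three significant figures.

F = (AUC_ev / D_ev) / (AUC_iv / D_iv)
  = (112/75) / (801/75)
  = 1.49333 / 10.68 = 0.1398

F = 0.140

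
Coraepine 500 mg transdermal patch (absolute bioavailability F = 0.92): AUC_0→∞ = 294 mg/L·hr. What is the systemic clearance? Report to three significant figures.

CL = F × Dose / AUC_0→∞
   = 0.92 × 500 / 294 = 1.56463 L/hr

CL = 1.56 L/hr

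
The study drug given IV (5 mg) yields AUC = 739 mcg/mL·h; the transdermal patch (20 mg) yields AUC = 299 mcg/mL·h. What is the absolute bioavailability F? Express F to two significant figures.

F = 0.10

F = (AUC_ev / D_ev) / (AUC_iv / D_iv)
  = (299/20) / (739/5)
  = 14.95 / 147.8 = 0.1012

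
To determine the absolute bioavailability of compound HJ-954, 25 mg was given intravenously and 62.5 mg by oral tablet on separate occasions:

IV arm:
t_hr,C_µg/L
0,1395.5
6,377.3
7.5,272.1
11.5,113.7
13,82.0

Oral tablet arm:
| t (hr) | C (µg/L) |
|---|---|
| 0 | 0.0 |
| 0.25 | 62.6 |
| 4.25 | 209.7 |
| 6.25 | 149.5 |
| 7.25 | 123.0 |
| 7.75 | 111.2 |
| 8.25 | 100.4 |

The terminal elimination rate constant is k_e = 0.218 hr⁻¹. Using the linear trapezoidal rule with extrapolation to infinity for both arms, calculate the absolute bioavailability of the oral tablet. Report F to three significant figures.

F = 0.0913

Trapezoidal AUC_0→13 (IV):
  [0→6]: (1395.5+377.3)/2 × 6 = 5318.4
  [6→7.5]: (377.3+272.1)/2 × 1.5 = 487.05
  [7.5→11.5]: (272.1+113.7)/2 × 4 = 771.6
  [11.5→13]: (113.7+82.0)/2 × 1.5 = 146.775
  Sum = 6723.825 µg/L·hr
IV tail: 82.0/0.218 = 376.147; AUC_iv,0→∞ = 6723.825 + 376.147 = 7099.972 µg/L·hr
Trapezoidal AUC_0→8.25 (oral tablet):
  [0→0.25]: (0.0+62.6)/2 × 0.25 = 7.825
  [0.25→4.25]: (62.6+209.7)/2 × 4 = 544.6
  [4.25→6.25]: (209.7+149.5)/2 × 2 = 359.2
  [6.25→7.25]: (149.5+123.0)/2 × 1 = 136.25
  [7.25→7.75]: (123.0+111.2)/2 × 0.5 = 58.55
  [7.75→8.25]: (111.2+100.4)/2 × 0.5 = 52.9
  Sum = 1159.325 µg/L·hr
oral tablet tail: 100.4/0.218 = 460.550; AUC_ev,0→∞ = 1159.325 + 460.550 = 1619.875 µg/L·hr
F = (AUC_ev/D_ev)/(AUC_iv/D_iv) = (1619.875/62.5)/(7099.972/25) = 25.918/283.99888 = 0.0913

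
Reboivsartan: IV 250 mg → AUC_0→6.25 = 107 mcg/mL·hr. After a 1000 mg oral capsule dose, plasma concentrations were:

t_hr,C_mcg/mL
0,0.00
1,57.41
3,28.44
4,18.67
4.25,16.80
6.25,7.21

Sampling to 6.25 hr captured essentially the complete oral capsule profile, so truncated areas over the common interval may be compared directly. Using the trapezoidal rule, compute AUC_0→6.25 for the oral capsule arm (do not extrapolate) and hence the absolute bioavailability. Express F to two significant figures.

Trapezoidal AUC_0→6.25 (oral capsule):
  [0→1]: (0.00+57.41)/2 × 1 = 28.705
  [1→3]: (57.41+28.44)/2 × 2 = 85.85
  [3→4]: (28.44+18.67)/2 × 1 = 23.555
  [4→4.25]: (18.67+16.80)/2 × 0.25 = 4.43375
  [4.25→6.25]: (16.80+7.21)/2 × 2 = 24.01
  Sum = 166.55375 mcg/mL·hr
F = (AUC_ev/D_ev)/(AUC_iv/D_iv) = (166.55375/1000)/(107/250) = 0.16655375/0.428 = 0.3891

F = 0.39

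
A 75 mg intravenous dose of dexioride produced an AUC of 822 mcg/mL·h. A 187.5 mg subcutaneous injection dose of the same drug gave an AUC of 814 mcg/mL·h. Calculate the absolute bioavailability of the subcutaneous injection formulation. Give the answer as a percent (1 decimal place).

F = 39.6%

F = (AUC_ev / D_ev) / (AUC_iv / D_iv)
  = (814/187.5) / (822/75)
  = 4.34133 / 10.96 = 0.3961
  = 39.61%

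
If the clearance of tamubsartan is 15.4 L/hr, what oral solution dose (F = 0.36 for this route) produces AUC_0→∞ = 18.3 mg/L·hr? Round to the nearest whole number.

Dose = CL × AUC_0→∞ / F
     = 15.4 × 18.3 / 0.36 = 782.833 mg

Dose = 783 mg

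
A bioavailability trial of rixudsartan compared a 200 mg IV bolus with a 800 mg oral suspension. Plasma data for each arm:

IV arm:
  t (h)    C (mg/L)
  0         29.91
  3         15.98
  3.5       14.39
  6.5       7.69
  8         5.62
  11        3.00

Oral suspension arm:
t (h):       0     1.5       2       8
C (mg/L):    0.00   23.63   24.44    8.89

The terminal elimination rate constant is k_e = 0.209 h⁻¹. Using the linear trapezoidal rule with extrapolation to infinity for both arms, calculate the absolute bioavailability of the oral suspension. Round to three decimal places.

F = 0.293

Trapezoidal AUC_0→11 (IV):
  [0→3]: (29.91+15.98)/2 × 3 = 68.835
  [3→3.5]: (15.98+14.39)/2 × 0.5 = 7.5925
  [3.5→6.5]: (14.39+7.69)/2 × 3 = 33.12
  [6.5→8]: (7.69+5.62)/2 × 1.5 = 9.9825
  [8→11]: (5.62+3.00)/2 × 3 = 12.93
  Sum = 132.46 mg/L·h
IV tail: 3.00/0.209 = 14.354; AUC_iv,0→∞ = 132.46 + 14.354 = 146.814 mg/L·h
Trapezoidal AUC_0→8 (oral suspension):
  [0→1.5]: (0.00+23.63)/2 × 1.5 = 17.7225
  [1.5→2]: (23.63+24.44)/2 × 0.5 = 12.0175
  [2→8]: (24.44+8.89)/2 × 6 = 99.99
  Sum = 129.73 mg/L·h
oral suspension tail: 8.89/0.209 = 42.536; AUC_ev,0→∞ = 129.73 + 42.536 = 172.266 mg/L·h
F = (AUC_ev/D_ev)/(AUC_iv/D_iv) = (172.266/800)/(146.814/200) = 0.2153325/0.73407 = 0.2933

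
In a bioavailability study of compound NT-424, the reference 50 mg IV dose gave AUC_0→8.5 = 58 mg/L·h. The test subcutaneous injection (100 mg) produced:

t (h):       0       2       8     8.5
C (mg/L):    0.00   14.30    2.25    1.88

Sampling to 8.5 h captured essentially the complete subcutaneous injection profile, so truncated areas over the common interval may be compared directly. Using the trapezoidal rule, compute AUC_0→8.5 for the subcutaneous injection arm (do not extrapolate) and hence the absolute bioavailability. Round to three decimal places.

F = 0.560

Trapezoidal AUC_0→8.5 (subcutaneous injection):
  [0→2]: (0.00+14.30)/2 × 2 = 14.3
  [2→8]: (14.30+2.25)/2 × 6 = 49.65
  [8→8.5]: (2.25+1.88)/2 × 0.5 = 1.0325
  Sum = 64.9825 mg/L·h
F = (AUC_ev/D_ev)/(AUC_iv/D_iv) = (64.9825/100)/(58/50) = 0.649825/1.16 = 0.5602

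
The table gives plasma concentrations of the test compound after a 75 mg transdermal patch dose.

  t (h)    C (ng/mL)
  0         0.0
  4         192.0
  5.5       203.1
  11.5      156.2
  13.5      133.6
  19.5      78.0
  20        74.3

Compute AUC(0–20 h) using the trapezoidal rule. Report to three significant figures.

Trapezoidal AUC_0→20:
  [0→4]: (0.0+192.0)/2 × 4 = 384.0
  [4→5.5]: (192.0+203.1)/2 × 1.5 = 296.325
  [5.5→11.5]: (203.1+156.2)/2 × 6 = 1077.9
  [11.5→13.5]: (156.2+133.6)/2 × 2 = 289.8
  [13.5→19.5]: (133.6+78.0)/2 × 6 = 634.8
  [19.5→20]: (78.0+74.3)/2 × 0.5 = 38.075
  Sum = 2720.9 ng/mL·h

AUC = 2720 ng/mL·h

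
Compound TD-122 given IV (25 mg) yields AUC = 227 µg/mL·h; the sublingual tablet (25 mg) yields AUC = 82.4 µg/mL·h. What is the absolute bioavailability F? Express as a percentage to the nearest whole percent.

F = (AUC_ev / D_ev) / (AUC_iv / D_iv)
  = (82.4/25) / (227/25)
  = 3.296 / 9.08 = 0.3630
  = 36.30%

F = 36%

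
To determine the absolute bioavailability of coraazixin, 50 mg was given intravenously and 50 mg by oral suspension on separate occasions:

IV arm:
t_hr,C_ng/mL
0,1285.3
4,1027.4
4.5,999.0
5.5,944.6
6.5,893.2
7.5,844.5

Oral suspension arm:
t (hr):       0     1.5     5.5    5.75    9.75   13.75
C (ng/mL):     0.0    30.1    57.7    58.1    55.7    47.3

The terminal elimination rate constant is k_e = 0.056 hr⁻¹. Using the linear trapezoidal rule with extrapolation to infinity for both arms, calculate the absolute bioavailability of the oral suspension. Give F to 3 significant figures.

Trapezoidal AUC_0→7.5 (IV):
  [0→4]: (1285.3+1027.4)/2 × 4 = 4625.4
  [4→4.5]: (1027.4+999.0)/2 × 0.5 = 506.6
  [4.5→5.5]: (999.0+944.6)/2 × 1 = 971.8
  [5.5→6.5]: (944.6+893.2)/2 × 1 = 918.9
  [6.5→7.5]: (893.2+844.5)/2 × 1 = 868.85
  Sum = 7891.55 ng/mL·hr
IV tail: 844.5/0.056 = 15080.357; AUC_iv,0→∞ = 7891.55 + 15080.357 = 22971.907 ng/mL·hr
Trapezoidal AUC_0→13.75 (oral suspension):
  [0→1.5]: (0.0+30.1)/2 × 1.5 = 22.575
  [1.5→5.5]: (30.1+57.7)/2 × 4 = 175.6
  [5.5→5.75]: (57.7+58.1)/2 × 0.25 = 14.475
  [5.75→9.75]: (58.1+55.7)/2 × 4 = 227.6
  [9.75→13.75]: (55.7+47.3)/2 × 4 = 206.0
  Sum = 646.25 ng/mL·hr
oral suspension tail: 47.3/0.056 = 844.643; AUC_ev,0→∞ = 646.25 + 844.643 = 1490.893 ng/mL·hr
F = (AUC_ev/D_ev)/(AUC_iv/D_iv) = (1490.893/50)/(22971.907/50) = 29.81786/459.43814 = 0.0649

F = 0.0649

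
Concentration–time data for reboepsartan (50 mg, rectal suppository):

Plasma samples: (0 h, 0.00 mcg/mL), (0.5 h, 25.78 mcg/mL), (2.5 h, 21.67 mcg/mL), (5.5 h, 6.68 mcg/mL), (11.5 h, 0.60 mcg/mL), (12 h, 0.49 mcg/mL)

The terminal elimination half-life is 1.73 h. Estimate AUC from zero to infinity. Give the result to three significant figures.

AUC = 120 mcg/mL·h

Trapezoidal AUC_0→12:
  [0→0.5]: (0.00+25.78)/2 × 0.5 = 6.445
  [0.5→2.5]: (25.78+21.67)/2 × 2 = 47.45
  [2.5→5.5]: (21.67+6.68)/2 × 3 = 42.525
  [5.5→11.5]: (6.68+0.60)/2 × 6 = 21.84
  [11.5→12]: (0.60+0.49)/2 × 0.5 = 0.2725
  Sum = 118.5325 mcg/mL·h
k_e = ln2 / t½ = 0.693147 / 1.73 = 0.4007 h^-1
Extrapolated tail: C_last / k_e = 0.49 / 0.4007 = 1.223
AUC_0→∞ = 118.5325 + 1.223 = 119.7555 mcg/mL·h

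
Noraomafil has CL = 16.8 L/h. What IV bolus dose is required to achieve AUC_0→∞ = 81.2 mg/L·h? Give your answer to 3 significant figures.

Dose_iv = CL × AUC_0→∞
     = 16.8 × 81.2 = 1364.16 mg

Dose = 1360 mg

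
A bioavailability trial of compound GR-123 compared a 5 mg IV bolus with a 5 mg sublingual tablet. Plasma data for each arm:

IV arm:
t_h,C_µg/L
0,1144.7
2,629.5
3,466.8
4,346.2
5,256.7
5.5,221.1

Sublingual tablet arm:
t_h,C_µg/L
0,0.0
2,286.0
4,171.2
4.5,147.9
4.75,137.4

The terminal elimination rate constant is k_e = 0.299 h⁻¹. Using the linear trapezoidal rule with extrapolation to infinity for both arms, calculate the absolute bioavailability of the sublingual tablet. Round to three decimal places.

Trapezoidal AUC_0→5.5 (IV):
  [0→2]: (1144.7+629.5)/2 × 2 = 1774.2
  [2→3]: (629.5+466.8)/2 × 1 = 548.15
  [3→4]: (466.8+346.2)/2 × 1 = 406.5
  [4→5]: (346.2+256.7)/2 × 1 = 301.45
  [5→5.5]: (256.7+221.1)/2 × 0.5 = 119.45
  Sum = 3149.75 µg/L·h
IV tail: 221.1/0.299 = 739.465; AUC_iv,0→∞ = 3149.75 + 739.465 = 3889.215 µg/L·h
Trapezoidal AUC_0→4.75 (sublingual tablet):
  [0→2]: (0.0+286.0)/2 × 2 = 286.0
  [2→4]: (286.0+171.2)/2 × 2 = 457.2
  [4→4.5]: (171.2+147.9)/2 × 0.5 = 79.775
  [4.5→4.75]: (147.9+137.4)/2 × 0.25 = 35.6625
  Sum = 858.6375 µg/L·h
sublingual tablet tail: 137.4/0.299 = 459.532; AUC_ev,0→∞ = 858.6375 + 459.532 = 1318.1695 µg/L·h
F = (AUC_ev/D_ev)/(AUC_iv/D_iv) = (1318.1695/5)/(3889.215/5) = 263.6339/777.843 = 0.3389

F = 0.339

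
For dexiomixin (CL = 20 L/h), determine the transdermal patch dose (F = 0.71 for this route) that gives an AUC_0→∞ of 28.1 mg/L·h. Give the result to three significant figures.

Dose = CL × AUC_0→∞ / F
     = 20 × 28.1 / 0.71 = 791.549 mg

Dose = 792 mg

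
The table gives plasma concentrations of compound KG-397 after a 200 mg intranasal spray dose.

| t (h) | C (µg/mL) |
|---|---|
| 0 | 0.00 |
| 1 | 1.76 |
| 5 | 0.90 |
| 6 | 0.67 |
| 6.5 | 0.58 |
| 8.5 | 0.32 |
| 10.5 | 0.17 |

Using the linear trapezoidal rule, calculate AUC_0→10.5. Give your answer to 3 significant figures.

Trapezoidal AUC_0→10.5:
  [0→1]: (0.00+1.76)/2 × 1 = 0.88
  [1→5]: (1.76+0.90)/2 × 4 = 5.32
  [5→6]: (0.90+0.67)/2 × 1 = 0.785
  [6→6.5]: (0.67+0.58)/2 × 0.5 = 0.3125
  [6.5→8.5]: (0.58+0.32)/2 × 2 = 0.9
  [8.5→10.5]: (0.32+0.17)/2 × 2 = 0.49
  Sum = 8.6875 µg/mL·h

AUC = 8.69 µg/mL·h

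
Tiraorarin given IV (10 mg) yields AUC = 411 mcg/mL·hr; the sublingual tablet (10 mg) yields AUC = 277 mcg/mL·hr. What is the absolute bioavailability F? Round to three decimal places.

F = 0.674

F = (AUC_ev / D_ev) / (AUC_iv / D_iv)
  = (277/10) / (411/10)
  = 27.7 / 41.1 = 0.6740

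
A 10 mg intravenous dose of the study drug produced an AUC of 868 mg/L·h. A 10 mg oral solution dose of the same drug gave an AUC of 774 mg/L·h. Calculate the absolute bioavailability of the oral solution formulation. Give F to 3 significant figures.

F = 0.892

F = (AUC_ev / D_ev) / (AUC_iv / D_iv)
  = (774/10) / (868/10)
  = 77.4 / 86.8 = 0.8917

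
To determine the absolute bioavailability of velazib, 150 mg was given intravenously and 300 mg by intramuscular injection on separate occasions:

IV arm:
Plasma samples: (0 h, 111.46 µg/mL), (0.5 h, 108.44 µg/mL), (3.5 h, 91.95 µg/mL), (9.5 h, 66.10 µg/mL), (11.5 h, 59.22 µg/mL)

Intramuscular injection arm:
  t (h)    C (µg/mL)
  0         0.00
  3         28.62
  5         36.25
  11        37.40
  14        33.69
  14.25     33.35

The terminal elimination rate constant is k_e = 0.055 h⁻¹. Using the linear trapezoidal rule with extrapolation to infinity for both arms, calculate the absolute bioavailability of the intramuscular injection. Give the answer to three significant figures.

Trapezoidal AUC_0→11.5 (IV):
  [0→0.5]: (111.46+108.44)/2 × 0.5 = 54.975
  [0.5→3.5]: (108.44+91.95)/2 × 3 = 300.585
  [3.5→9.5]: (91.95+66.10)/2 × 6 = 474.15
  [9.5→11.5]: (66.10+59.22)/2 × 2 = 125.32
  Sum = 955.03 µg/mL·h
IV tail: 59.22/0.055 = 1076.727; AUC_iv,0→∞ = 955.03 + 1076.727 = 2031.757 µg/mL·h
Trapezoidal AUC_0→14.25 (intramuscular injection):
  [0→3]: (0.00+28.62)/2 × 3 = 42.93
  [3→5]: (28.62+36.25)/2 × 2 = 64.87
  [5→11]: (36.25+37.40)/2 × 6 = 220.95
  [11→14]: (37.40+33.69)/2 × 3 = 106.635
  [14→14.25]: (33.69+33.35)/2 × 0.25 = 8.38
  Sum = 443.765 µg/mL·h
intramuscular injection tail: 33.35/0.055 = 606.364; AUC_ev,0→∞ = 443.765 + 606.364 = 1050.129 µg/mL·h
F = (AUC_ev/D_ev)/(AUC_iv/D_iv) = (1050.129/300)/(2031.757/150) = 3.50043/13.545 = 0.2584

F = 0.258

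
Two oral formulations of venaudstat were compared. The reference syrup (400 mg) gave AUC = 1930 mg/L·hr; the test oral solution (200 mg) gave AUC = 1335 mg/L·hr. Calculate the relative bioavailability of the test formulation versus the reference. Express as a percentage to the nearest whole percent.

F_rel = (AUC_test/D_test) / (AUC_ref/D_ref)
      = (1335/200) / (1930/400)
      = 6.675 / 4.825 = 1.3834 = 138.34%

F_rel = 138%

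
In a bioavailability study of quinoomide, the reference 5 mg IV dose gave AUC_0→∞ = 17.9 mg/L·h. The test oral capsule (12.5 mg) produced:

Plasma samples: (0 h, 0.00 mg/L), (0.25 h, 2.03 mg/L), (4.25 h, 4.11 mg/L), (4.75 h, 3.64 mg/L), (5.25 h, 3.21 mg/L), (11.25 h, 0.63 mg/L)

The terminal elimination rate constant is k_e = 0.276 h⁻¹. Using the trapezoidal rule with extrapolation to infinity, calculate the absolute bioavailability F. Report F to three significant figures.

F = 0.670

Trapezoidal AUC_0→11.25 (oral capsule):
  [0→0.25]: (0.00+2.03)/2 × 0.25 = 0.25375
  [0.25→4.25]: (2.03+4.11)/2 × 4 = 12.28
  [4.25→4.75]: (4.11+3.64)/2 × 0.5 = 1.9375
  [4.75→5.25]: (3.64+3.21)/2 × 0.5 = 1.7125
  [5.25→11.25]: (3.21+0.63)/2 × 6 = 11.52
  Sum = 27.70375 mg/L·h
Tail: C_last/k_e = 0.63/0.276 = 2.283
AUC_0→∞ (oral capsule) = 27.70375 + 2.283 = 29.98675 mg/L·h
F = (AUC_ev/D_ev)/(AUC_iv/D_iv) = (29.98675/12.5)/(17.9/5) = 2.39894/3.58 = 0.6701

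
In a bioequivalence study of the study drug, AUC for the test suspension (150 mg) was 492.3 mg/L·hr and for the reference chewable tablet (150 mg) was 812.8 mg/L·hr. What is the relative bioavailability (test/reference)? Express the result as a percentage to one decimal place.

F_rel = 60.6%

F_rel = (AUC_test/D_test) / (AUC_ref/D_ref)
      = (492.3/150) / (812.8/150)
      = 3.282 / 5.41867 = 0.6057 = 60.57%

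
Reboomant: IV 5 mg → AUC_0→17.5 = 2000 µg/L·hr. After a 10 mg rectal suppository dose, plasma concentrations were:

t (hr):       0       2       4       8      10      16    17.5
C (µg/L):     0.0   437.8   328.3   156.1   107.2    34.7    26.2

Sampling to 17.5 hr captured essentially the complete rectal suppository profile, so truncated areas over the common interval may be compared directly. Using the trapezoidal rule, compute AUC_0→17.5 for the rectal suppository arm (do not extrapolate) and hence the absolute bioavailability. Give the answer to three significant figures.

F = 0.727

Trapezoidal AUC_0→17.5 (rectal suppository):
  [0→2]: (0.0+437.8)/2 × 2 = 437.8
  [2→4]: (437.8+328.3)/2 × 2 = 766.1
  [4→8]: (328.3+156.1)/2 × 4 = 968.8
  [8→10]: (156.1+107.2)/2 × 2 = 263.3
  [10→16]: (107.2+34.7)/2 × 6 = 425.7
  [16→17.5]: (34.7+26.2)/2 × 1.5 = 45.675
  Sum = 2907.375 µg/L·hr
F = (AUC_ev/D_ev)/(AUC_iv/D_iv) = (2907.375/10)/(2000/5) = 290.7375/400 = 0.7268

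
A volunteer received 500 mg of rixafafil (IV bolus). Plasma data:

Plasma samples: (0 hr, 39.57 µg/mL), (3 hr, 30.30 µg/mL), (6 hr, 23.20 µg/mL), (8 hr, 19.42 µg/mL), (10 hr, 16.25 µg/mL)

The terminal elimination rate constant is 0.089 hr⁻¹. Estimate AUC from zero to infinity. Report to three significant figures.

Trapezoidal AUC_0→10:
  [0→3]: (39.57+30.30)/2 × 3 = 104.805
  [3→6]: (30.30+23.20)/2 × 3 = 80.25
  [6→8]: (23.20+19.42)/2 × 2 = 42.62
  [8→10]: (19.42+16.25)/2 × 2 = 35.67
  Sum = 263.345 µg/mL·hr
Extrapolated tail: C_last / k_e = 16.25 / 0.089 = 182.584
AUC_0→∞ = 263.345 + 182.584 = 445.929 µg/mL·hr

AUC = 446 µg/mL·hr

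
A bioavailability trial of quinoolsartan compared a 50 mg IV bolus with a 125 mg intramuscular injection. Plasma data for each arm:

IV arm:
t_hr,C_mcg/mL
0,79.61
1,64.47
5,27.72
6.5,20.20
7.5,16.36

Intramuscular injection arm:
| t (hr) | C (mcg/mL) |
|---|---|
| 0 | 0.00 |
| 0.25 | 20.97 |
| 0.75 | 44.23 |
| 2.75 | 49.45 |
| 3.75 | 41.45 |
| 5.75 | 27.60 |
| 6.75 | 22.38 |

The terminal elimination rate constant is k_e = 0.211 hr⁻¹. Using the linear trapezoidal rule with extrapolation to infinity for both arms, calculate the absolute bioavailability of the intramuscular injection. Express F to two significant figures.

Trapezoidal AUC_0→7.5 (IV):
  [0→1]: (79.61+64.47)/2 × 1 = 72.04
  [1→5]: (64.47+27.72)/2 × 4 = 184.38
  [5→6.5]: (27.72+20.20)/2 × 1.5 = 35.94
  [6.5→7.5]: (20.20+16.36)/2 × 1 = 18.28
  Sum = 310.64 mcg/mL·hr
IV tail: 16.36/0.211 = 77.536; AUC_iv,0→∞ = 310.64 + 77.536 = 388.176 mcg/mL·hr
Trapezoidal AUC_0→6.75 (intramuscular injection):
  [0→0.25]: (0.00+20.97)/2 × 0.25 = 2.62125
  [0.25→0.75]: (20.97+44.23)/2 × 0.5 = 16.3
  [0.75→2.75]: (44.23+49.45)/2 × 2 = 93.68
  [2.75→3.75]: (49.45+41.45)/2 × 1 = 45.45
  [3.75→5.75]: (41.45+27.60)/2 × 2 = 69.05
  [5.75→6.75]: (27.60+22.38)/2 × 1 = 24.99
  Sum = 252.09125 mcg/mL·hr
intramuscular injection tail: 22.38/0.211 = 106.066; AUC_ev,0→∞ = 252.09125 + 106.066 = 358.15725 mcg/mL·hr
F = (AUC_ev/D_ev)/(AUC_iv/D_iv) = (358.15725/125)/(388.176/50) = 2.865258/7.76352 = 0.3691

F = 0.37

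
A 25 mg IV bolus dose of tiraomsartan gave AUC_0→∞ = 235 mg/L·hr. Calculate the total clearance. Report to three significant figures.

CL = Dose_iv / AUC_0→∞
   = 25 / 235 = 0.106383 L/hr

CL = 0.106 L/hr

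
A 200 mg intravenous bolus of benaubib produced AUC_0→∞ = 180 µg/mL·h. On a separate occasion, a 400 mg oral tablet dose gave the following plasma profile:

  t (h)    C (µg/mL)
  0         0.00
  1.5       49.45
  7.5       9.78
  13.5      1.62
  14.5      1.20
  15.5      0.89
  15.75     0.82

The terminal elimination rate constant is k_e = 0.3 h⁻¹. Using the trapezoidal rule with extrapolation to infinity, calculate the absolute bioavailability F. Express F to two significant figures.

F = 0.71

Trapezoidal AUC_0→15.75 (oral tablet):
  [0→1.5]: (0.00+49.45)/2 × 1.5 = 37.0875
  [1.5→7.5]: (49.45+9.78)/2 × 6 = 177.69
  [7.5→13.5]: (9.78+1.62)/2 × 6 = 34.2
  [13.5→14.5]: (1.62+1.20)/2 × 1 = 1.41
  [14.5→15.5]: (1.20+0.89)/2 × 1 = 1.045
  [15.5→15.75]: (0.89+0.82)/2 × 0.25 = 0.21375
  Sum = 251.64625 µg/mL·h
Tail: C_last/k_e = 0.82/0.3 = 2.733
AUC_0→∞ (oral tablet) = 251.64625 + 2.733 = 254.37925 µg/mL·h
F = (AUC_ev/D_ev)/(AUC_iv/D_iv) = (254.37925/400)/(180/200) = 0.635948/0.9 = 0.7066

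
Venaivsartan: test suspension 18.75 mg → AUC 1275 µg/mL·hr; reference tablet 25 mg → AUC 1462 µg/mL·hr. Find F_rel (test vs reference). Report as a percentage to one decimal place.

F_rel = (AUC_test/D_test) / (AUC_ref/D_ref)
      = (1275/18.75) / (1462/25)
      = 68 / 58.48 = 1.1628 = 116.28%

F_rel = 116.3%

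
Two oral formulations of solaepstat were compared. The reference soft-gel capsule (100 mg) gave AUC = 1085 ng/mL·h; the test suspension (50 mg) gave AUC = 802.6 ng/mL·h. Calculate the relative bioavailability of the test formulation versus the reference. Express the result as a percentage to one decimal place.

F_rel = (AUC_test/D_test) / (AUC_ref/D_ref)
      = (802.6/50) / (1085/100)
      = 16.052 / 10.85 = 1.4794 = 147.94%

F_rel = 147.9%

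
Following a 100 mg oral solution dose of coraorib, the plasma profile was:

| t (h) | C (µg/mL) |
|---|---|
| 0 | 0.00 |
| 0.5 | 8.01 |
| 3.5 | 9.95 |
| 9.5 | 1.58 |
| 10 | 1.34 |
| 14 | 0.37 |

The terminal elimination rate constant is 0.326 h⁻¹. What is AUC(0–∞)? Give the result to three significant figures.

Trapezoidal AUC_0→14:
  [0→0.5]: (0.00+8.01)/2 × 0.5 = 2.0025
  [0.5→3.5]: (8.01+9.95)/2 × 3 = 26.94
  [3.5→9.5]: (9.95+1.58)/2 × 6 = 34.59
  [9.5→10]: (1.58+1.34)/2 × 0.5 = 0.73
  [10→14]: (1.34+0.37)/2 × 4 = 3.42
  Sum = 67.6825 µg/mL·h
Extrapolated tail: C_last / k_e = 0.37 / 0.326 = 1.135
AUC_0→∞ = 67.6825 + 1.135 = 68.8175 µg/mL·h

AUC = 68.8 µg/mL·h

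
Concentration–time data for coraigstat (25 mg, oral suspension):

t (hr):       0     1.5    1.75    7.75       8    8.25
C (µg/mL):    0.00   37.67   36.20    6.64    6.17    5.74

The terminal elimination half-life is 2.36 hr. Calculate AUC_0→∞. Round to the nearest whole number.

AUC = 189 µg/mL·hr

Trapezoidal AUC_0→8.25:
  [0→1.5]: (0.00+37.67)/2 × 1.5 = 28.2525
  [1.5→1.75]: (37.67+36.20)/2 × 0.25 = 9.23375
  [1.75→7.75]: (36.20+6.64)/2 × 6 = 128.52
  [7.75→8]: (6.64+6.17)/2 × 0.25 = 1.60125
  [8→8.25]: (6.17+5.74)/2 × 0.25 = 1.48875
  Sum = 169.09625 µg/mL·hr
k_e = ln2 / t½ = 0.693147 / 2.36 = 0.2937 hr^-1
Extrapolated tail: C_last / k_e = 5.74 / 0.2937 = 19.544
AUC_0→∞ = 169.09625 + 19.544 = 188.64025 µg/mL·hr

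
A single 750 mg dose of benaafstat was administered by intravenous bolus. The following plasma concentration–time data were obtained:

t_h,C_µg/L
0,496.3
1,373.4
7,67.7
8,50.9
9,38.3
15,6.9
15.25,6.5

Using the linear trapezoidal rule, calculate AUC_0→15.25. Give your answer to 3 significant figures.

Trapezoidal AUC_0→15.25:
  [0→1]: (496.3+373.4)/2 × 1 = 434.85
  [1→7]: (373.4+67.7)/2 × 6 = 1323.3
  [7→8]: (67.7+50.9)/2 × 1 = 59.3
  [8→9]: (50.9+38.3)/2 × 1 = 44.6
  [9→15]: (38.3+6.9)/2 × 6 = 135.6
  [15→15.25]: (6.9+6.5)/2 × 0.25 = 1.675
  Sum = 1999.325 µg/L·h

AUC = 2000 µg/L·h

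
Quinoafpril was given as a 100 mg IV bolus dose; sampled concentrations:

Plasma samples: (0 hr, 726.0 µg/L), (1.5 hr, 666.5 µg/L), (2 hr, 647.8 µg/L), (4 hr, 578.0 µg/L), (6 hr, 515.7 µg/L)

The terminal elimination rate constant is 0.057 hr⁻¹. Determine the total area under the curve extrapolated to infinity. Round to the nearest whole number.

Trapezoidal AUC_0→6:
  [0→1.5]: (726.0+666.5)/2 × 1.5 = 1044.375
  [1.5→2]: (666.5+647.8)/2 × 0.5 = 328.575
  [2→4]: (647.8+578.0)/2 × 2 = 1225.8
  [4→6]: (578.0+515.7)/2 × 2 = 1093.7
  Sum = 3692.45 µg/L·hr
Extrapolated tail: C_last / k_e = 515.7 / 0.057 = 9047.368
AUC_0→∞ = 3692.45 + 9047.368 = 12739.818 µg/L·hr

AUC = 12740 µg/L·hr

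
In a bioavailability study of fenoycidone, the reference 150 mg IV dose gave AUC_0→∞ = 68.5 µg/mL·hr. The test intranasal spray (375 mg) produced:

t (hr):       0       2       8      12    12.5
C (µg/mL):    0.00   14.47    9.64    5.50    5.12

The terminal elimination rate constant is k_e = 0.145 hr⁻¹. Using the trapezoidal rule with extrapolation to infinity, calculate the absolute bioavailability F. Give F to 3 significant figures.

F = 0.905

Trapezoidal AUC_0→12.5 (intranasal spray):
  [0→2]: (0.00+14.47)/2 × 2 = 14.47
  [2→8]: (14.47+9.64)/2 × 6 = 72.33
  [8→12]: (9.64+5.50)/2 × 4 = 30.28
  [12→12.5]: (5.50+5.12)/2 × 0.5 = 2.655
  Sum = 119.735 µg/mL·hr
Tail: C_last/k_e = 5.12/0.145 = 35.310
AUC_0→∞ (intranasal spray) = 119.735 + 35.310 = 155.045 µg/mL·hr
F = (AUC_ev/D_ev)/(AUC_iv/D_iv) = (155.045/375)/(68.5/150) = 0.413453/0.456667 = 0.9054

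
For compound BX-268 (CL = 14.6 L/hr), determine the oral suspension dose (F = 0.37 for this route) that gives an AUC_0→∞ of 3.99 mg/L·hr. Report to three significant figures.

Dose = CL × AUC_0→∞ / F
     = 14.6 × 3.99 / 0.37 = 157.443 mg

Dose = 157 mg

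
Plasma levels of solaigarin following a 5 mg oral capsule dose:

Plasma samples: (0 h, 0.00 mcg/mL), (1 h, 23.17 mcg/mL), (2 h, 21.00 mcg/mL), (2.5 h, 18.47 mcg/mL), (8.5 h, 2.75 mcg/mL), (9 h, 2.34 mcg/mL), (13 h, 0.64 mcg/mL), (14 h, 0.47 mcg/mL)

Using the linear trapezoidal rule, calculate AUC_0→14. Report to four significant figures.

Trapezoidal AUC_0→14:
  [0→1]: (0.00+23.17)/2 × 1 = 11.585
  [1→2]: (23.17+21.00)/2 × 1 = 22.085
  [2→2.5]: (21.00+18.47)/2 × 0.5 = 9.8675
  [2.5→8.5]: (18.47+2.75)/2 × 6 = 63.66
  [8.5→9]: (2.75+2.34)/2 × 0.5 = 1.2725
  [9→13]: (2.34+0.64)/2 × 4 = 5.96
  [13→14]: (0.64+0.47)/2 × 1 = 0.555
  Sum = 114.985 mcg/mL·h

AUC = 115.0 mcg/mL·h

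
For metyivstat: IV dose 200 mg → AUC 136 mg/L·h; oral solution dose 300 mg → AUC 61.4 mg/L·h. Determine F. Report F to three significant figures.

F = 0.301

F = (AUC_ev / D_ev) / (AUC_iv / D_iv)
  = (61.4/300) / (136/200)
  = 0.204667 / 0.68 = 0.3010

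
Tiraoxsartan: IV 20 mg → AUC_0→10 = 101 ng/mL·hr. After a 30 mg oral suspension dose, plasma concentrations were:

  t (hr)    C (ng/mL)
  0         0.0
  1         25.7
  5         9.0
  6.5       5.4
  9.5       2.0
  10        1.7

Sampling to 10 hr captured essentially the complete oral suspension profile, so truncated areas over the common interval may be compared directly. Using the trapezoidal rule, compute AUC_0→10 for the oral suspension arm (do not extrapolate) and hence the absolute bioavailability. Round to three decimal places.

F = 0.694

Trapezoidal AUC_0→10 (oral suspension):
  [0→1]: (0.0+25.7)/2 × 1 = 12.85
  [1→5]: (25.7+9.0)/2 × 4 = 69.4
  [5→6.5]: (9.0+5.4)/2 × 1.5 = 10.8
  [6.5→9.5]: (5.4+2.0)/2 × 3 = 11.1
  [9.5→10]: (2.0+1.7)/2 × 0.5 = 0.925
  Sum = 105.075 ng/mL·hr
F = (AUC_ev/D_ev)/(AUC_iv/D_iv) = (105.075/30)/(101/20) = 3.5025/5.05 = 0.6936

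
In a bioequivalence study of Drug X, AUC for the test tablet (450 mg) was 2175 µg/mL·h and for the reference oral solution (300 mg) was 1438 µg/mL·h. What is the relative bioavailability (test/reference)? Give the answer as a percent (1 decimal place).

F_rel = 100.8%

F_rel = (AUC_test/D_test) / (AUC_ref/D_ref)
      = (2175/450) / (1438/300)
      = 4.83333 / 4.79333 = 1.0083 = 100.83%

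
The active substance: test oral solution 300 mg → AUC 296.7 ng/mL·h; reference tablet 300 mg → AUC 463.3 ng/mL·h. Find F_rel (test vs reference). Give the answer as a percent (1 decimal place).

F_rel = (AUC_test/D_test) / (AUC_ref/D_ref)
      = (296.7/300) / (463.3/300)
      = 0.989 / 1.54433 = 0.6404 = 64.04%

F_rel = 64.0%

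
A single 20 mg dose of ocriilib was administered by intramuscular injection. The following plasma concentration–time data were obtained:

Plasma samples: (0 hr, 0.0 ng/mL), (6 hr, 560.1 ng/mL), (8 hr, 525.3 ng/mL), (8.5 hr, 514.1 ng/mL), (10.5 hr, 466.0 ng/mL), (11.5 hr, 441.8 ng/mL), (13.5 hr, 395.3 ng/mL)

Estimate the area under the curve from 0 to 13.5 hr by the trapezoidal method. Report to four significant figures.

Trapezoidal AUC_0→13.5:
  [0→6]: (0.0+560.1)/2 × 6 = 1680.3
  [6→8]: (560.1+525.3)/2 × 2 = 1085.4
  [8→8.5]: (525.3+514.1)/2 × 0.5 = 259.85
  [8.5→10.5]: (514.1+466.0)/2 × 2 = 980.1
  [10.5→11.5]: (466.0+441.8)/2 × 1 = 453.9
  [11.5→13.5]: (441.8+395.3)/2 × 2 = 837.1
  Sum = 5296.65 ng/mL·hr

AUC = 5297 ng/mL·hr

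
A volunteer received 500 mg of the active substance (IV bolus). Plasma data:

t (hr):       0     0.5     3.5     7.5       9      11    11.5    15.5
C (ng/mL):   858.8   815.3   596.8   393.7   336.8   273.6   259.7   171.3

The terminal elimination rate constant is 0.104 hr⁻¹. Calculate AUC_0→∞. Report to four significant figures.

Trapezoidal AUC_0→15.5:
  [0→0.5]: (858.8+815.3)/2 × 0.5 = 418.525
  [0.5→3.5]: (815.3+596.8)/2 × 3 = 2118.15
  [3.5→7.5]: (596.8+393.7)/2 × 4 = 1981.0
  [7.5→9]: (393.7+336.8)/2 × 1.5 = 547.875
  [9→11]: (336.8+273.6)/2 × 2 = 610.4
  [11→11.5]: (273.6+259.7)/2 × 0.5 = 133.325
  [11.5→15.5]: (259.7+171.3)/2 × 4 = 862.0
  Sum = 6671.275 ng/mL·hr
Extrapolated tail: C_last / k_e = 171.3 / 0.104 = 1647.115
AUC_0→∞ = 6671.275 + 1647.115 = 8318.39 ng/mL·hr

AUC = 8318 ng/mL·hr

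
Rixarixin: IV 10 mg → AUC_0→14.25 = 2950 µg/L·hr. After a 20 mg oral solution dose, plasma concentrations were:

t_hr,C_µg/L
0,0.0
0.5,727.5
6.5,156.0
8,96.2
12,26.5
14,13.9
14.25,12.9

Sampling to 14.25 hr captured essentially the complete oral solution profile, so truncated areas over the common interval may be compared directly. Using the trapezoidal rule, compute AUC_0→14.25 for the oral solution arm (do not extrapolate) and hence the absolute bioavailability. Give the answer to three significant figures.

F = 0.561

Trapezoidal AUC_0→14.25 (oral solution):
  [0→0.5]: (0.0+727.5)/2 × 0.5 = 181.875
  [0.5→6.5]: (727.5+156.0)/2 × 6 = 2650.5
  [6.5→8]: (156.0+96.2)/2 × 1.5 = 189.15
  [8→12]: (96.2+26.5)/2 × 4 = 245.4
  [12→14]: (26.5+13.9)/2 × 2 = 40.4
  [14→14.25]: (13.9+12.9)/2 × 0.25 = 3.35
  Sum = 3310.675 µg/L·hr
F = (AUC_ev/D_ev)/(AUC_iv/D_iv) = (3310.675/20)/(2950/10) = 165.53375/295 = 0.5611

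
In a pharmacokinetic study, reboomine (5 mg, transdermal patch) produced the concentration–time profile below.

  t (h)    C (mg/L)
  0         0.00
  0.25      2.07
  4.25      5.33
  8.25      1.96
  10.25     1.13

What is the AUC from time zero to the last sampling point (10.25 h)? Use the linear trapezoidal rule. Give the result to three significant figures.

Trapezoidal AUC_0→10.25:
  [0→0.25]: (0.00+2.07)/2 × 0.25 = 0.25875
  [0.25→4.25]: (2.07+5.33)/2 × 4 = 14.8
  [4.25→8.25]: (5.33+1.96)/2 × 4 = 14.58
  [8.25→10.25]: (1.96+1.13)/2 × 2 = 3.09
  Sum = 32.72875 mg/L·h

AUC = 32.7 mg/L·h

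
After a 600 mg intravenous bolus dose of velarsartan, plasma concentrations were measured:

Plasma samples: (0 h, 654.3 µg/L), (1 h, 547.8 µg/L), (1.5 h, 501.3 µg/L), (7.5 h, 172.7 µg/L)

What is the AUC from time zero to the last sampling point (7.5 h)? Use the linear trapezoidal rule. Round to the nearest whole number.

AUC = 2885 µg/L·h

Trapezoidal AUC_0→7.5:
  [0→1]: (654.3+547.8)/2 × 1 = 601.05
  [1→1.5]: (547.8+501.3)/2 × 0.5 = 262.275
  [1.5→7.5]: (501.3+172.7)/2 × 6 = 2022.0
  Sum = 2885.325 µg/L·h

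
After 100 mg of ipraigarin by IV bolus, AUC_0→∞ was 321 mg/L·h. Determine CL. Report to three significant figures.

CL = 0.312 L/h

CL = Dose_iv / AUC_0→∞
   = 100 / 321 = 0.311526 L/h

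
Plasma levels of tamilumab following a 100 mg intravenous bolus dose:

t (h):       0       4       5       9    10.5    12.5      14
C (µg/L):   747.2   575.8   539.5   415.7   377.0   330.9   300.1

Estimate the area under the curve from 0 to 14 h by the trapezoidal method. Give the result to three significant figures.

Trapezoidal AUC_0→14:
  [0→4]: (747.2+575.8)/2 × 4 = 2646.0
  [4→5]: (575.8+539.5)/2 × 1 = 557.65
  [5→9]: (539.5+415.7)/2 × 4 = 1910.4
  [9→10.5]: (415.7+377.0)/2 × 1.5 = 594.525
  [10.5→12.5]: (377.0+330.9)/2 × 2 = 707.9
  [12.5→14]: (330.9+300.1)/2 × 1.5 = 473.25
  Sum = 6889.725 µg/L·h

AUC = 6890 µg/L·h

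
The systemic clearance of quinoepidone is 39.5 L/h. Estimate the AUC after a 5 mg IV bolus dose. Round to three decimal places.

AUC_0→∞ = Dose_iv / CL
        = 5 / 39.5 = 0.126582 mg/L·h

AUC = 0.127 mg/L·h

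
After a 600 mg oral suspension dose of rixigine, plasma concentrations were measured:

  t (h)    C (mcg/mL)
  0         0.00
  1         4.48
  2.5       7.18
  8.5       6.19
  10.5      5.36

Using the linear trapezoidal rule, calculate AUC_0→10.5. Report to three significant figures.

Trapezoidal AUC_0→10.5:
  [0→1]: (0.00+4.48)/2 × 1 = 2.24
  [1→2.5]: (4.48+7.18)/2 × 1.5 = 8.745
  [2.5→8.5]: (7.18+6.19)/2 × 6 = 40.11
  [8.5→10.5]: (6.19+5.36)/2 × 2 = 11.55
  Sum = 62.645 mcg/mL·h

AUC = 62.6 mcg/mL·h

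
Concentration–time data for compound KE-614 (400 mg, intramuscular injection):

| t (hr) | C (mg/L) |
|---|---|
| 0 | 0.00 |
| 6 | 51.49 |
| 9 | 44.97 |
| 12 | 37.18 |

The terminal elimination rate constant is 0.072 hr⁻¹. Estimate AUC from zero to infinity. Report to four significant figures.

AUC = 938.8 mg/L·hr

Trapezoidal AUC_0→12:
  [0→6]: (0.00+51.49)/2 × 6 = 154.47
  [6→9]: (51.49+44.97)/2 × 3 = 144.69
  [9→12]: (44.97+37.18)/2 × 3 = 123.225
  Sum = 422.385 mg/L·hr
Extrapolated tail: C_last / k_e = 37.18 / 0.072 = 516.389
AUC_0→∞ = 422.385 + 516.389 = 938.774 mg/L·hr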